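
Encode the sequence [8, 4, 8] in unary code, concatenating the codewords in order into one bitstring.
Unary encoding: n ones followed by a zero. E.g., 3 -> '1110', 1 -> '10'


Encode each number as n ones followed by a terminating 0:
  8 -> 111111110 (9 bits)
  4 -> 11110 (5 bits)
  8 -> 111111110 (9 bits)
Total length = 9 + 5 + 9 = 23 bits.

Unary([8, 4, 8]) = 11111111011110111111110 (23 bits)


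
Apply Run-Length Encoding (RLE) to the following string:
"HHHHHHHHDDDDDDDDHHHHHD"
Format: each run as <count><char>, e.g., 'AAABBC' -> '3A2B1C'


Scanning runs left to right:
  i=0: run of 'H' x 8 -> '8H'
  i=8: run of 'D' x 8 -> '8D'
  i=16: run of 'H' x 5 -> '5H'
  i=21: run of 'D' x 1 -> '1D'

RLE = 8H8D5H1D


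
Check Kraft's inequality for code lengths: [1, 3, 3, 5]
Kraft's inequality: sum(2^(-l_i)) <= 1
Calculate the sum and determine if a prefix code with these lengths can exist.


Sum = 2^(-1) + 2^(-3) + 2^(-3) + 2^(-5)
    = 0.5 + 0.125 + 0.125 + 0.03125
    = 25/32 = 0.78125
Since 0.78125 <= 1, Kraft's inequality IS satisfied.
A prefix code with these lengths CAN exist.

Kraft sum = 0.78125. Satisfied.


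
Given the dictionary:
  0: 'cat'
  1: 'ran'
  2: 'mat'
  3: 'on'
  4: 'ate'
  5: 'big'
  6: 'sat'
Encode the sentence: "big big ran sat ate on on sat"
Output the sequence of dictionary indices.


Look up each word in the dictionary:
  'big' -> 5
  'big' -> 5
  'ran' -> 1
  'sat' -> 6
  'ate' -> 4
  'on' -> 3
  'on' -> 3
  'sat' -> 6

Encoded: [5, 5, 1, 6, 4, 3, 3, 6]


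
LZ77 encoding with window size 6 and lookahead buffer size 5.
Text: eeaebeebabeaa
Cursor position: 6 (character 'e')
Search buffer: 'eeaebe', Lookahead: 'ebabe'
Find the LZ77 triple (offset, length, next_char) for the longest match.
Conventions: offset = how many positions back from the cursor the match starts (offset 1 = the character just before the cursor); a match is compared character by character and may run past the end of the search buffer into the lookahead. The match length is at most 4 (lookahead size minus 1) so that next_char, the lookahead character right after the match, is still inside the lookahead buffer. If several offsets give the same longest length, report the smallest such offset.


Try each offset into the search buffer:
  offset=1 (pos 5, char 'e'): match length 1
  offset=2 (pos 4, char 'b'): match length 0
  offset=3 (pos 3, char 'e'): match length 2
  offset=4 (pos 2, char 'a'): match length 0
  offset=5 (pos 1, char 'e'): match length 1
  offset=6 (pos 0, char 'e'): match length 1
Longest match has length 2 at offset 3.
next_char = character at position 6 + 2 = 8 -> 'a'

Best match: offset=3, length=2 (matching 'eb' starting at position 3)
LZ77 triple: (3, 2, 'a')


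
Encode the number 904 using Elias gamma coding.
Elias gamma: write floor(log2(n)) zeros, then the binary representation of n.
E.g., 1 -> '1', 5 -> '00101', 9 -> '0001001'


num_bits = floor(log2(904)) + 1 = 10
leading_zeros = num_bits - 1 = 9
binary(904) = 1110001000

Elias gamma(904) = '000000000' + '1110001000' = 0000000001110001000 (19 bits)


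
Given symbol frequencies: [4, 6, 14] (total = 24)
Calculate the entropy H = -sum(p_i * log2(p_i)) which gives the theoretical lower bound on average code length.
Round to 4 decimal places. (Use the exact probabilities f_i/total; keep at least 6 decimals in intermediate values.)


Per-symbol terms -p_i * log2(p_i) with p_i = f_i/24:
  p = 4/24 = 0.166667: log2(p) = -2.584963, -p*log2(p) = 0.430827
  p = 6/24 = 0.250000: log2(p) = -2.000000, -p*log2(p) = 0.500000
  p = 14/24 = 0.583333: log2(p) = -0.777608, -p*log2(p) = 0.453604
H = 0.430827 + 0.500000 + 0.453604 = 1.384431

H = 1.3844 bits/symbol


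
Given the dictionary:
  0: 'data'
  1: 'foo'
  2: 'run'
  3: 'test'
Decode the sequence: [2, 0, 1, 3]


Look up each index in the dictionary:
  2 -> 'run'
  0 -> 'data'
  1 -> 'foo'
  3 -> 'test'

Decoded: "run data foo test"


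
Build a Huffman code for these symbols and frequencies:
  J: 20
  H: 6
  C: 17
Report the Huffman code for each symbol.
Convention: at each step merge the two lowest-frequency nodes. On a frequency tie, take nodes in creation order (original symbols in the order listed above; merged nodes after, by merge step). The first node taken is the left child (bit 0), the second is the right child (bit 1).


Huffman tree construction:
Step 1: Merge H(6) + C(17) = 23
Step 2: Merge J(20) + (H+C)(23) = 43
Read each symbol's code off the tree from the root (left child = 0, right child = 1).

Codes:
  J: 0 (length 1)
  H: 10 (length 2)
  C: 11 (length 2)
Average code length: 66/43 = 1.5349 bits/symbol


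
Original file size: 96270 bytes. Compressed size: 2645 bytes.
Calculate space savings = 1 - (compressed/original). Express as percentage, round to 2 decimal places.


ratio = compressed/original = 2645/96270 = 0.027475
savings = 1 - ratio = 1 - 0.027475 = 0.972525
as a percentage: 0.972525 * 100 = 97.25%

Space savings = 1 - 2645/96270 = 97.25%


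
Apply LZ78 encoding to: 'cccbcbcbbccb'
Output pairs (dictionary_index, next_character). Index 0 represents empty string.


LZ78 encoding steps:
Dictionary: {0: ''}
Step 1: w='' (idx 0), next='c' -> output (0, 'c'), add 'c' as idx 1
Step 2: w='c' (idx 1), next='c' -> output (1, 'c'), add 'cc' as idx 2
Step 3: w='' (idx 0), next='b' -> output (0, 'b'), add 'b' as idx 3
Step 4: w='c' (idx 1), next='b' -> output (1, 'b'), add 'cb' as idx 4
Step 5: w='cb' (idx 4), next='b' -> output (4, 'b'), add 'cbb' as idx 5
Step 6: w='cc' (idx 2), next='b' -> output (2, 'b'), add 'ccb' as idx 6


Encoded: [(0, 'c'), (1, 'c'), (0, 'b'), (1, 'b'), (4, 'b'), (2, 'b')]


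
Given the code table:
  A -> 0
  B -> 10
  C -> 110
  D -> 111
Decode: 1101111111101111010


Decoding:
110 -> C
111 -> D
111 -> D
110 -> C
111 -> D
10 -> B
10 -> B


Result: CDDCDBB


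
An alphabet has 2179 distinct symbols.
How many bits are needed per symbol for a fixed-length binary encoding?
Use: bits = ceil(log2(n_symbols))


log2(2179) = 11.0895
Bracket: 2^11 = 2048 < 2179 <= 2^12 = 4096
So ceil(log2(2179)) = 12

bits = ceil(log2(2179)) = ceil(11.0895) = 12 bits


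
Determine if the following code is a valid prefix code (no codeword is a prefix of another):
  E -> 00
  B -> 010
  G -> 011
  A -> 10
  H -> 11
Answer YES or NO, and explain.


Checking each pair (does one codeword prefix another?):
  E='00' vs B='010': no prefix
  E='00' vs G='011': no prefix
  E='00' vs A='10': no prefix
  E='00' vs H='11': no prefix
  B='010' vs E='00': no prefix
  B='010' vs G='011': no prefix
  B='010' vs A='10': no prefix
  B='010' vs H='11': no prefix
  G='011' vs E='00': no prefix
  G='011' vs B='010': no prefix
  G='011' vs A='10': no prefix
  G='011' vs H='11': no prefix
  A='10' vs E='00': no prefix
  A='10' vs B='010': no prefix
  A='10' vs G='011': no prefix
  A='10' vs H='11': no prefix
  H='11' vs E='00': no prefix
  H='11' vs B='010': no prefix
  H='11' vs G='011': no prefix
  H='11' vs A='10': no prefix
No violation found over all pairs.

YES -- this is a valid prefix code. No codeword is a prefix of any other codeword.


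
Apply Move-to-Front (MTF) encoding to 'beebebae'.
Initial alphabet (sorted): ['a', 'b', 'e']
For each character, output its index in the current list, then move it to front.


MTF encoding:
'b': index 1 in ['a', 'b', 'e'] -> ['b', 'a', 'e']
'e': index 2 in ['b', 'a', 'e'] -> ['e', 'b', 'a']
'e': index 0 in ['e', 'b', 'a'] -> ['e', 'b', 'a']
'b': index 1 in ['e', 'b', 'a'] -> ['b', 'e', 'a']
'e': index 1 in ['b', 'e', 'a'] -> ['e', 'b', 'a']
'b': index 1 in ['e', 'b', 'a'] -> ['b', 'e', 'a']
'a': index 2 in ['b', 'e', 'a'] -> ['a', 'b', 'e']
'e': index 2 in ['a', 'b', 'e'] -> ['e', 'a', 'b']


Output: [1, 2, 0, 1, 1, 1, 2, 2]


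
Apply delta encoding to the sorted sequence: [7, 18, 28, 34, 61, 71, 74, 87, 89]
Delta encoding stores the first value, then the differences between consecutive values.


First value: 7
Deltas:
  18 - 7 = 11
  28 - 18 = 10
  34 - 28 = 6
  61 - 34 = 27
  71 - 61 = 10
  74 - 71 = 3
  87 - 74 = 13
  89 - 87 = 2


Delta encoded: [7, 11, 10, 6, 27, 10, 3, 13, 2]


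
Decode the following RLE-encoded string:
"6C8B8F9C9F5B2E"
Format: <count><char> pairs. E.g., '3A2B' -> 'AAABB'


Expanding each <count><char> pair:
  6C -> 'CCCCCC'
  8B -> 'BBBBBBBB'
  8F -> 'FFFFFFFF'
  9C -> 'CCCCCCCCC'
  9F -> 'FFFFFFFFF'
  5B -> 'BBBBB'
  2E -> 'EE'

Decoded = CCCCCCBBBBBBBBFFFFFFFFCCCCCCCCCFFFFFFFFFBBBBBEE


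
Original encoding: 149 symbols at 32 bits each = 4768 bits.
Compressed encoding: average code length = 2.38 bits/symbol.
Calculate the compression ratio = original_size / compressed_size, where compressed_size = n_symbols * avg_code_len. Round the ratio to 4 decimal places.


original_size = n_symbols * orig_bits = 149 * 32 = 4768 bits
compressed_size = n_symbols * avg_code_len = 149 * 2.38 = 354.62 bits
ratio = original_size / compressed_size = 4768 / 354.62 = 13.4454

Compression ratio = 13.4454


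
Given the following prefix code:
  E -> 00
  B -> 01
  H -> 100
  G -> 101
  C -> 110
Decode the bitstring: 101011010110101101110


Decoding step by step:
Bits 101 -> G
Bits 01 -> B
Bits 101 -> G
Bits 01 -> B
Bits 101 -> G
Bits 01 -> B
Bits 101 -> G
Bits 110 -> C


Decoded message: GBGBGBGC


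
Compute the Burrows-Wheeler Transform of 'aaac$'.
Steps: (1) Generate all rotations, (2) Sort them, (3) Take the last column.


Rotations (sorted):
  0: $aaac -> last char: c
  1: aaac$ -> last char: $
  2: aac$a -> last char: a
  3: ac$aa -> last char: a
  4: c$aaa -> last char: a


BWT = c$aaa


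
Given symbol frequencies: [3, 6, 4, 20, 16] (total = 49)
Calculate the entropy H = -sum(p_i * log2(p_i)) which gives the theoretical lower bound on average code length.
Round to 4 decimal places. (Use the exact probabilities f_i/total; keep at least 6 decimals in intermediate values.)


Per-symbol terms -p_i * log2(p_i) with p_i = f_i/49:
  p = 3/49 = 0.061224: log2(p) = -4.029747, -p*log2(p) = 0.246719
  p = 6/49 = 0.122449: log2(p) = -3.029747, -p*log2(p) = 0.370989
  p = 4/49 = 0.081633: log2(p) = -3.614710, -p*log2(p) = 0.295078
  p = 20/49 = 0.408163: log2(p) = -1.292782, -p*log2(p) = 0.527666
  p = 16/49 = 0.326531: log2(p) = -1.614710, -p*log2(p) = 0.527252
H = 0.246719 + 0.370989 + 0.295078 + 0.527666 + 0.527252 = 1.967704

H = 1.9677 bits/symbol


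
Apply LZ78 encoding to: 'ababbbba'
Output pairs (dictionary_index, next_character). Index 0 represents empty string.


LZ78 encoding steps:
Dictionary: {0: ''}
Step 1: w='' (idx 0), next='a' -> output (0, 'a'), add 'a' as idx 1
Step 2: w='' (idx 0), next='b' -> output (0, 'b'), add 'b' as idx 2
Step 3: w='a' (idx 1), next='b' -> output (1, 'b'), add 'ab' as idx 3
Step 4: w='b' (idx 2), next='b' -> output (2, 'b'), add 'bb' as idx 4
Step 5: w='b' (idx 2), next='a' -> output (2, 'a'), add 'ba' as idx 5


Encoded: [(0, 'a'), (0, 'b'), (1, 'b'), (2, 'b'), (2, 'a')]


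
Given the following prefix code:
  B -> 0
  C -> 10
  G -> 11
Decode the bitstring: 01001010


Decoding step by step:
Bits 0 -> B
Bits 10 -> C
Bits 0 -> B
Bits 10 -> C
Bits 10 -> C


Decoded message: BCBCC


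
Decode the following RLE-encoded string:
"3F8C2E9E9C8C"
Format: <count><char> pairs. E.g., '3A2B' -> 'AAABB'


Expanding each <count><char> pair:
  3F -> 'FFF'
  8C -> 'CCCCCCCC'
  2E -> 'EE'
  9E -> 'EEEEEEEEE'
  9C -> 'CCCCCCCCC'
  8C -> 'CCCCCCCC'

Decoded = FFFCCCCCCCCEEEEEEEEEEECCCCCCCCCCCCCCCCC


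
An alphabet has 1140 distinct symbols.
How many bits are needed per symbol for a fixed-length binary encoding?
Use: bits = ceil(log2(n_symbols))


log2(1140) = 10.1548
Bracket: 2^10 = 1024 < 1140 <= 2^11 = 2048
So ceil(log2(1140)) = 11

bits = ceil(log2(1140)) = ceil(10.1548) = 11 bits


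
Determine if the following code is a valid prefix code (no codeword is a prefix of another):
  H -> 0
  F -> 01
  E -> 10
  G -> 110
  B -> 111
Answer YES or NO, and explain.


Checking each pair (does one codeword prefix another?):
  H='0' vs F='01': prefix -- VIOLATION

NO -- this is NOT a valid prefix code. H (0) is a prefix of F (01).


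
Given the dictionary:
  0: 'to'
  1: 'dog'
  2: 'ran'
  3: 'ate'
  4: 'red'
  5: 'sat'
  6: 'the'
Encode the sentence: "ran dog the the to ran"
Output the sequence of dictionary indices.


Look up each word in the dictionary:
  'ran' -> 2
  'dog' -> 1
  'the' -> 6
  'the' -> 6
  'to' -> 0
  'ran' -> 2

Encoded: [2, 1, 6, 6, 0, 2]


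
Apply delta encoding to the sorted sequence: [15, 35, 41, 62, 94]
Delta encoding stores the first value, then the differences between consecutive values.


First value: 15
Deltas:
  35 - 15 = 20
  41 - 35 = 6
  62 - 41 = 21
  94 - 62 = 32


Delta encoded: [15, 20, 6, 21, 32]


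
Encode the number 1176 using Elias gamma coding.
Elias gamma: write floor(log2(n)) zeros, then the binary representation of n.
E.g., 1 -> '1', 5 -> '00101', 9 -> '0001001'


num_bits = floor(log2(1176)) + 1 = 11
leading_zeros = num_bits - 1 = 10
binary(1176) = 10010011000

Elias gamma(1176) = '0000000000' + '10010011000' = 000000000010010011000 (21 bits)


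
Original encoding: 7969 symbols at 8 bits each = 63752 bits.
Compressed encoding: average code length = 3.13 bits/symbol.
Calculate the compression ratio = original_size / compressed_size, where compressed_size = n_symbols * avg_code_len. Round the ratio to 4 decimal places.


original_size = n_symbols * orig_bits = 7969 * 8 = 63752 bits
compressed_size = n_symbols * avg_code_len = 7969 * 3.13 = 24942.97 bits
ratio = original_size / compressed_size = 63752 / 24942.97 = 2.5559

Compression ratio = 2.5559


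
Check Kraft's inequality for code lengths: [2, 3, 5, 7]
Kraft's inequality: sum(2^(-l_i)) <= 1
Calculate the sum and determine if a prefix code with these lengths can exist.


Sum = 2^(-2) + 2^(-3) + 2^(-5) + 2^(-7)
    = 0.25 + 0.125 + 0.03125 + 0.0078125
    = 53/128 = 0.4140625
Since 0.4140625 <= 1, Kraft's inequality IS satisfied.
A prefix code with these lengths CAN exist.

Kraft sum = 0.4140625. Satisfied.


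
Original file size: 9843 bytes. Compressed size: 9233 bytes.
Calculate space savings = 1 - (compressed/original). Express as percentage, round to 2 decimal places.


ratio = compressed/original = 9233/9843 = 0.938027
savings = 1 - ratio = 1 - 0.938027 = 0.061973
as a percentage: 0.061973 * 100 = 6.2%

Space savings = 1 - 9233/9843 = 6.2%


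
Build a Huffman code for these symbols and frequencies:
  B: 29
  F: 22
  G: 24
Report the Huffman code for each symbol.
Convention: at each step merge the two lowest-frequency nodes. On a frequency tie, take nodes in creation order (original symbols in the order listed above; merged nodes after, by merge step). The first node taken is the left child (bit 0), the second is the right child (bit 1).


Huffman tree construction:
Step 1: Merge F(22) + G(24) = 46
Step 2: Merge B(29) + (F+G)(46) = 75
Read each symbol's code off the tree from the root (left child = 0, right child = 1).

Codes:
  B: 0 (length 1)
  F: 10 (length 2)
  G: 11 (length 2)
Average code length: 121/75 = 1.6133 bits/symbol


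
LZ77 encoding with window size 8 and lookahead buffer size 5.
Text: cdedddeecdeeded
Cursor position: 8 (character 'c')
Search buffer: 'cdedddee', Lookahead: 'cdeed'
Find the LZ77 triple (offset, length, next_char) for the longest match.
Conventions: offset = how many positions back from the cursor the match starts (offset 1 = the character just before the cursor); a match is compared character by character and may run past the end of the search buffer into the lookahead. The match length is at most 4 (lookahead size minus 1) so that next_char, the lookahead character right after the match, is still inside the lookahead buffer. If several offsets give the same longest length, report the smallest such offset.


Try each offset into the search buffer:
  offset=1 (pos 7, char 'e'): match length 0
  offset=2 (pos 6, char 'e'): match length 0
  offset=3 (pos 5, char 'd'): match length 0
  offset=4 (pos 4, char 'd'): match length 0
  offset=5 (pos 3, char 'd'): match length 0
  offset=6 (pos 2, char 'e'): match length 0
  offset=7 (pos 1, char 'd'): match length 0
  offset=8 (pos 0, char 'c'): match length 3
Longest match has length 3 at offset 8.
next_char = character at position 8 + 3 = 11 -> 'e'

Best match: offset=8, length=3 (matching 'cde' starting at position 0)
LZ77 triple: (8, 3, 'e')


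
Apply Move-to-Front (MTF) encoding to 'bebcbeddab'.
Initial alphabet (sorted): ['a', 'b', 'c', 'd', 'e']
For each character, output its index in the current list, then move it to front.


MTF encoding:
'b': index 1 in ['a', 'b', 'c', 'd', 'e'] -> ['b', 'a', 'c', 'd', 'e']
'e': index 4 in ['b', 'a', 'c', 'd', 'e'] -> ['e', 'b', 'a', 'c', 'd']
'b': index 1 in ['e', 'b', 'a', 'c', 'd'] -> ['b', 'e', 'a', 'c', 'd']
'c': index 3 in ['b', 'e', 'a', 'c', 'd'] -> ['c', 'b', 'e', 'a', 'd']
'b': index 1 in ['c', 'b', 'e', 'a', 'd'] -> ['b', 'c', 'e', 'a', 'd']
'e': index 2 in ['b', 'c', 'e', 'a', 'd'] -> ['e', 'b', 'c', 'a', 'd']
'd': index 4 in ['e', 'b', 'c', 'a', 'd'] -> ['d', 'e', 'b', 'c', 'a']
'd': index 0 in ['d', 'e', 'b', 'c', 'a'] -> ['d', 'e', 'b', 'c', 'a']
'a': index 4 in ['d', 'e', 'b', 'c', 'a'] -> ['a', 'd', 'e', 'b', 'c']
'b': index 3 in ['a', 'd', 'e', 'b', 'c'] -> ['b', 'a', 'd', 'e', 'c']


Output: [1, 4, 1, 3, 1, 2, 4, 0, 4, 3]


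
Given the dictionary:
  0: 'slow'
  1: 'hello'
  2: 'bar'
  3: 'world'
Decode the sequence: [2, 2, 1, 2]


Look up each index in the dictionary:
  2 -> 'bar'
  2 -> 'bar'
  1 -> 'hello'
  2 -> 'bar'

Decoded: "bar bar hello bar"


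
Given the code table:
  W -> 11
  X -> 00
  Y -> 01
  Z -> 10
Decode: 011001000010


Decoding:
01 -> Y
10 -> Z
01 -> Y
00 -> X
00 -> X
10 -> Z


Result: YZYXXZ


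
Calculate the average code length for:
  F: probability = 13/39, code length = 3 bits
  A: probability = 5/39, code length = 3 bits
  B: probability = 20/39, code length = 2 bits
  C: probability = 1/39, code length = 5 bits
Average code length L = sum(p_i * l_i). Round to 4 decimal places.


Weighted contributions p_i * l_i:
  F: (13/39) * 3 = 39/39
  A: (5/39) * 3 = 15/39
  B: (20/39) * 2 = 40/39
  C: (1/39) * 5 = 5/39
Sum = (39 + 15 + 40 + 5)/39 = 99/39

L = 99/39 = 2.5385 bits/symbol


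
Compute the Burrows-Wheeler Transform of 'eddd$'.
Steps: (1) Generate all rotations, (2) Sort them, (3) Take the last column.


Rotations (sorted):
  0: $eddd -> last char: d
  1: d$edd -> last char: d
  2: dd$ed -> last char: d
  3: ddd$e -> last char: e
  4: eddd$ -> last char: $


BWT = ddde$


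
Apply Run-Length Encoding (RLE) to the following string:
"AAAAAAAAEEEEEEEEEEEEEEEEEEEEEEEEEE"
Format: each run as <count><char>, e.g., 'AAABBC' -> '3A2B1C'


Scanning runs left to right:
  i=0: run of 'A' x 8 -> '8A'
  i=8: run of 'E' x 26 -> '26E'

RLE = 8A26E


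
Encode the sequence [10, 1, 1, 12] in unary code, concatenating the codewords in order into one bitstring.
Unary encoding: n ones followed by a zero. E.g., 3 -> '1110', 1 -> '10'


Encode each number as n ones followed by a terminating 0:
  10 -> 11111111110 (11 bits)
  1 -> 10 (2 bits)
  1 -> 10 (2 bits)
  12 -> 1111111111110 (13 bits)
Total length = 11 + 2 + 2 + 13 = 28 bits.

Unary([10, 1, 1, 12]) = 1111111111010101111111111110 (28 bits)


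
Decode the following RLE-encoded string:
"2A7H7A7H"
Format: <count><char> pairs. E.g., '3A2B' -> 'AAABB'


Expanding each <count><char> pair:
  2A -> 'AA'
  7H -> 'HHHHHHH'
  7A -> 'AAAAAAA'
  7H -> 'HHHHHHH'

Decoded = AAHHHHHHHAAAAAAAHHHHHHH


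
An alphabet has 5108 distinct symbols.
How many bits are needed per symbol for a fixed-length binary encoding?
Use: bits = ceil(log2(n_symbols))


log2(5108) = 12.3185
Bracket: 2^12 = 4096 < 5108 <= 2^13 = 8192
So ceil(log2(5108)) = 13

bits = ceil(log2(5108)) = ceil(12.3185) = 13 bits


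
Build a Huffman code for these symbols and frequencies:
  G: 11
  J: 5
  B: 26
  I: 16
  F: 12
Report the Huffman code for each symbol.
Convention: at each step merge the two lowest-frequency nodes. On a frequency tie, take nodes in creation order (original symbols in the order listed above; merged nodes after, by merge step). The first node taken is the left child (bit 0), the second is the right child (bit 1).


Huffman tree construction:
Step 1: Merge J(5) + G(11) = 16
Step 2: Merge F(12) + I(16) = 28
Step 3: Merge (J+G)(16) + B(26) = 42
Step 4: Merge (F+I)(28) + ((J+G)+B)(42) = 70
Read each symbol's code off the tree from the root (left child = 0, right child = 1).

Codes:
  G: 101 (length 3)
  J: 100 (length 3)
  B: 11 (length 2)
  I: 01 (length 2)
  F: 00 (length 2)
Average code length: 156/70 = 2.2286 bits/symbol


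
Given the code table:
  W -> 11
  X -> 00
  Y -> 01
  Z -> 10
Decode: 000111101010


Decoding:
00 -> X
01 -> Y
11 -> W
10 -> Z
10 -> Z
10 -> Z


Result: XYWZZZ


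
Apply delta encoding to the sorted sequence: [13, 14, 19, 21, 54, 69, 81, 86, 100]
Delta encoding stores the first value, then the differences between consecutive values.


First value: 13
Deltas:
  14 - 13 = 1
  19 - 14 = 5
  21 - 19 = 2
  54 - 21 = 33
  69 - 54 = 15
  81 - 69 = 12
  86 - 81 = 5
  100 - 86 = 14


Delta encoded: [13, 1, 5, 2, 33, 15, 12, 5, 14]


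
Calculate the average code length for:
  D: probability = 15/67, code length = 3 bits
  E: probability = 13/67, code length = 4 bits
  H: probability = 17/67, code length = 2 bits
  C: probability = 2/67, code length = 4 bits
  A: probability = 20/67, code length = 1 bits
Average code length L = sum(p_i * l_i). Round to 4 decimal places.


Weighted contributions p_i * l_i:
  D: (15/67) * 3 = 45/67
  E: (13/67) * 4 = 52/67
  H: (17/67) * 2 = 34/67
  C: (2/67) * 4 = 8/67
  A: (20/67) * 1 = 20/67
Sum = (45 + 52 + 34 + 8 + 20)/67 = 159/67

L = 159/67 = 2.3731 bits/symbol


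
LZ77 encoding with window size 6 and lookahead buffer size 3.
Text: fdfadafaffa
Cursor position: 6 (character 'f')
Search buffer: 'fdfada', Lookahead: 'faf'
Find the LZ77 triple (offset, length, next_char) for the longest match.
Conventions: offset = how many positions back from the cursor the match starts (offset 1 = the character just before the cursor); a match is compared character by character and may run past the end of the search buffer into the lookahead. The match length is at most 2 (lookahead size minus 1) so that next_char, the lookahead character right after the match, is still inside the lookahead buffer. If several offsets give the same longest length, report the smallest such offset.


Try each offset into the search buffer:
  offset=1 (pos 5, char 'a'): match length 0
  offset=2 (pos 4, char 'd'): match length 0
  offset=3 (pos 3, char 'a'): match length 0
  offset=4 (pos 2, char 'f'): match length 2
  offset=5 (pos 1, char 'd'): match length 0
  offset=6 (pos 0, char 'f'): match length 1
Longest match has length 2 at offset 4.
next_char = character at position 6 + 2 = 8 -> 'f'

Best match: offset=4, length=2 (matching 'fa' starting at position 2)
LZ77 triple: (4, 2, 'f')


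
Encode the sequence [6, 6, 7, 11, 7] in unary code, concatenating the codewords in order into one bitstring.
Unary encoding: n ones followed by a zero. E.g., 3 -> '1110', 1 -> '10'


Encode each number as n ones followed by a terminating 0:
  6 -> 1111110 (7 bits)
  6 -> 1111110 (7 bits)
  7 -> 11111110 (8 bits)
  11 -> 111111111110 (12 bits)
  7 -> 11111110 (8 bits)
Total length = 7 + 7 + 8 + 12 + 8 = 42 bits.

Unary([6, 6, 7, 11, 7]) = 111111011111101111111011111111111011111110 (42 bits)


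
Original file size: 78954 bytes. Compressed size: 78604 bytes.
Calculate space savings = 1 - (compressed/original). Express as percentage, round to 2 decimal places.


ratio = compressed/original = 78604/78954 = 0.995567
savings = 1 - ratio = 1 - 0.995567 = 0.004433
as a percentage: 0.004433 * 100 = 0.44%

Space savings = 1 - 78604/78954 = 0.44%


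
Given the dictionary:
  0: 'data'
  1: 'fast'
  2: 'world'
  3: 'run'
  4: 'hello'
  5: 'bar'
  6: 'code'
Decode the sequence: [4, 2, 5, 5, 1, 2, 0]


Look up each index in the dictionary:
  4 -> 'hello'
  2 -> 'world'
  5 -> 'bar'
  5 -> 'bar'
  1 -> 'fast'
  2 -> 'world'
  0 -> 'data'

Decoded: "hello world bar bar fast world data"


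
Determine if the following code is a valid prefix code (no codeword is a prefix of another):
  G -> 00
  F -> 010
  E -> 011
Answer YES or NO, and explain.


Checking each pair (does one codeword prefix another?):
  G='00' vs F='010': no prefix
  G='00' vs E='011': no prefix
  F='010' vs G='00': no prefix
  F='010' vs E='011': no prefix
  E='011' vs G='00': no prefix
  E='011' vs F='010': no prefix
No violation found over all pairs.

YES -- this is a valid prefix code. No codeword is a prefix of any other codeword.


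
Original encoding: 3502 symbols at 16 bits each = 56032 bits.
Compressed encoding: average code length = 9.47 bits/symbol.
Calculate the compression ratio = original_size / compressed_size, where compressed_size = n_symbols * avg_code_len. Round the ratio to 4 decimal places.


original_size = n_symbols * orig_bits = 3502 * 16 = 56032 bits
compressed_size = n_symbols * avg_code_len = 3502 * 9.47 = 33163.94 bits
ratio = original_size / compressed_size = 56032 / 33163.94 = 1.6895

Compression ratio = 1.6895


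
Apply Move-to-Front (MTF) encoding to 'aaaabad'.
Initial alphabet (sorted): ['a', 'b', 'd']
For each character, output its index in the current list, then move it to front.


MTF encoding:
'a': index 0 in ['a', 'b', 'd'] -> ['a', 'b', 'd']
'a': index 0 in ['a', 'b', 'd'] -> ['a', 'b', 'd']
'a': index 0 in ['a', 'b', 'd'] -> ['a', 'b', 'd']
'a': index 0 in ['a', 'b', 'd'] -> ['a', 'b', 'd']
'b': index 1 in ['a', 'b', 'd'] -> ['b', 'a', 'd']
'a': index 1 in ['b', 'a', 'd'] -> ['a', 'b', 'd']
'd': index 2 in ['a', 'b', 'd'] -> ['d', 'a', 'b']


Output: [0, 0, 0, 0, 1, 1, 2]


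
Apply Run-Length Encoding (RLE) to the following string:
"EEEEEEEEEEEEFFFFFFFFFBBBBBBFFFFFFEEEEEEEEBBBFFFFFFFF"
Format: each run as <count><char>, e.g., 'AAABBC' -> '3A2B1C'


Scanning runs left to right:
  i=0: run of 'E' x 12 -> '12E'
  i=12: run of 'F' x 9 -> '9F'
  i=21: run of 'B' x 6 -> '6B'
  i=27: run of 'F' x 6 -> '6F'
  i=33: run of 'E' x 8 -> '8E'
  i=41: run of 'B' x 3 -> '3B'
  i=44: run of 'F' x 8 -> '8F'

RLE = 12E9F6B6F8E3B8F


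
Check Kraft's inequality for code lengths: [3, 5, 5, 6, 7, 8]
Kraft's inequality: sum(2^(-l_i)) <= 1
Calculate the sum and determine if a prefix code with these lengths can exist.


Sum = 2^(-3) + 2^(-5) + 2^(-5) + 2^(-6) + 2^(-7) + 2^(-8)
    = 0.125 + 0.03125 + 0.03125 + 0.015625 + 0.0078125 + 0.00390625
    = 55/256 = 0.21484375
Since 0.21484375 <= 1, Kraft's inequality IS satisfied.
A prefix code with these lengths CAN exist.

Kraft sum = 0.21484375. Satisfied.


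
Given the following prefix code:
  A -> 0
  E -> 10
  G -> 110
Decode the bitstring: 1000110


Decoding step by step:
Bits 10 -> E
Bits 0 -> A
Bits 0 -> A
Bits 110 -> G


Decoded message: EAAG


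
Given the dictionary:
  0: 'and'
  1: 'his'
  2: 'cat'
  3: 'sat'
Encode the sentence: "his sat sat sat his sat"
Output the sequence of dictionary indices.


Look up each word in the dictionary:
  'his' -> 1
  'sat' -> 3
  'sat' -> 3
  'sat' -> 3
  'his' -> 1
  'sat' -> 3

Encoded: [1, 3, 3, 3, 1, 3]


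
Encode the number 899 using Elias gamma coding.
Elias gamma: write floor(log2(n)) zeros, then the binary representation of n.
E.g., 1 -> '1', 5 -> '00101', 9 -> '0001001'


num_bits = floor(log2(899)) + 1 = 10
leading_zeros = num_bits - 1 = 9
binary(899) = 1110000011

Elias gamma(899) = '000000000' + '1110000011' = 0000000001110000011 (19 bits)


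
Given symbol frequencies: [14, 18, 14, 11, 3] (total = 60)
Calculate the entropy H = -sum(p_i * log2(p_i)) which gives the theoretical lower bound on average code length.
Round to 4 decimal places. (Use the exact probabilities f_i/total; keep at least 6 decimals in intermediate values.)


Per-symbol terms -p_i * log2(p_i) with p_i = f_i/60:
  p = 14/60 = 0.233333: log2(p) = -2.099536, -p*log2(p) = 0.489892
  p = 18/60 = 0.300000: log2(p) = -1.736966, -p*log2(p) = 0.521090
  p = 14/60 = 0.233333: log2(p) = -2.099536, -p*log2(p) = 0.489892
  p = 11/60 = 0.183333: log2(p) = -2.447459, -p*log2(p) = 0.448701
  p = 3/60 = 0.050000: log2(p) = -4.321928, -p*log2(p) = 0.216096
H = 0.489892 + 0.521090 + 0.489892 + 0.448701 + 0.216096 = 2.165671

H = 2.1657 bits/symbol


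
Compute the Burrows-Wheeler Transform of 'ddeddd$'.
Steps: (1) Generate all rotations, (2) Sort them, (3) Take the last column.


Rotations (sorted):
  0: $ddeddd -> last char: d
  1: d$ddedd -> last char: d
  2: dd$dded -> last char: d
  3: ddd$dde -> last char: e
  4: ddeddd$ -> last char: $
  5: deddd$d -> last char: d
  6: eddd$dd -> last char: d


BWT = ddde$dd


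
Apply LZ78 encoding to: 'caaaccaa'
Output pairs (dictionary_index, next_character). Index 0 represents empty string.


LZ78 encoding steps:
Dictionary: {0: ''}
Step 1: w='' (idx 0), next='c' -> output (0, 'c'), add 'c' as idx 1
Step 2: w='' (idx 0), next='a' -> output (0, 'a'), add 'a' as idx 2
Step 3: w='a' (idx 2), next='a' -> output (2, 'a'), add 'aa' as idx 3
Step 4: w='c' (idx 1), next='c' -> output (1, 'c'), add 'cc' as idx 4
Step 5: w='aa' (idx 3), end of input -> output (3, '')


Encoded: [(0, 'c'), (0, 'a'), (2, 'a'), (1, 'c'), (3, '')]


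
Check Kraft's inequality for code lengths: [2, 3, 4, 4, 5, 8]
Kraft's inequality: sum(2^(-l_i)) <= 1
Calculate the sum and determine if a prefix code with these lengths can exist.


Sum = 2^(-2) + 2^(-3) + 2^(-4) + 2^(-4) + 2^(-5) + 2^(-8)
    = 0.25 + 0.125 + 0.0625 + 0.0625 + 0.03125 + 0.00390625
    = 137/256 = 0.53515625
Since 0.53515625 <= 1, Kraft's inequality IS satisfied.
A prefix code with these lengths CAN exist.

Kraft sum = 0.53515625. Satisfied.


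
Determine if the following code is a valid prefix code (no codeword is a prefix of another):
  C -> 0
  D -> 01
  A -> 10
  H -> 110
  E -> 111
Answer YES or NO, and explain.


Checking each pair (does one codeword prefix another?):
  C='0' vs D='01': prefix -- VIOLATION

NO -- this is NOT a valid prefix code. C (0) is a prefix of D (01).


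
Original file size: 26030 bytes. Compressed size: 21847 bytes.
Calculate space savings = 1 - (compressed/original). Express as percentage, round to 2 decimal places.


ratio = compressed/original = 21847/26030 = 0.839301
savings = 1 - ratio = 1 - 0.839301 = 0.160699
as a percentage: 0.160699 * 100 = 16.07%

Space savings = 1 - 21847/26030 = 16.07%


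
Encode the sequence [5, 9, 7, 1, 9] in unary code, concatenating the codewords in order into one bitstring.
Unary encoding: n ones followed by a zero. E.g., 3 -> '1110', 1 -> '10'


Encode each number as n ones followed by a terminating 0:
  5 -> 111110 (6 bits)
  9 -> 1111111110 (10 bits)
  7 -> 11111110 (8 bits)
  1 -> 10 (2 bits)
  9 -> 1111111110 (10 bits)
Total length = 6 + 10 + 8 + 2 + 10 = 36 bits.

Unary([5, 9, 7, 1, 9]) = 111110111111111011111110101111111110 (36 bits)


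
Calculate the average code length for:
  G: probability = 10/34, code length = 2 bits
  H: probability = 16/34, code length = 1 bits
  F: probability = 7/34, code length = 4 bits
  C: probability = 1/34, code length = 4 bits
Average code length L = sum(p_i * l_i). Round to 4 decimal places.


Weighted contributions p_i * l_i:
  G: (10/34) * 2 = 20/34
  H: (16/34) * 1 = 16/34
  F: (7/34) * 4 = 28/34
  C: (1/34) * 4 = 4/34
Sum = (20 + 16 + 28 + 4)/34 = 68/34

L = 68/34 = 2.0000 bits/symbol


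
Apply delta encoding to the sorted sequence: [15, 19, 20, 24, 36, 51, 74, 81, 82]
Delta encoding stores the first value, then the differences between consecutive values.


First value: 15
Deltas:
  19 - 15 = 4
  20 - 19 = 1
  24 - 20 = 4
  36 - 24 = 12
  51 - 36 = 15
  74 - 51 = 23
  81 - 74 = 7
  82 - 81 = 1


Delta encoded: [15, 4, 1, 4, 12, 15, 23, 7, 1]


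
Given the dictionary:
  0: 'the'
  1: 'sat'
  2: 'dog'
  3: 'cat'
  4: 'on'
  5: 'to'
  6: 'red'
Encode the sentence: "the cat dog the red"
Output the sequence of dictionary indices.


Look up each word in the dictionary:
  'the' -> 0
  'cat' -> 3
  'dog' -> 2
  'the' -> 0
  'red' -> 6

Encoded: [0, 3, 2, 0, 6]


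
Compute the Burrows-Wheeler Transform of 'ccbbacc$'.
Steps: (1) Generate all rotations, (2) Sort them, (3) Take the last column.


Rotations (sorted):
  0: $ccbbacc -> last char: c
  1: acc$ccbb -> last char: b
  2: bacc$ccb -> last char: b
  3: bbacc$cc -> last char: c
  4: c$ccbbac -> last char: c
  5: cbbacc$c -> last char: c
  6: cc$ccbba -> last char: a
  7: ccbbacc$ -> last char: $


BWT = cbbccca$


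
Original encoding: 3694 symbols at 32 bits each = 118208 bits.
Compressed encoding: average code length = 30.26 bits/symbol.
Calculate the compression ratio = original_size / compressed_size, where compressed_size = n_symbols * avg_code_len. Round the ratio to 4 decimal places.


original_size = n_symbols * orig_bits = 3694 * 32 = 118208 bits
compressed_size = n_symbols * avg_code_len = 3694 * 30.26 = 111780.44 bits
ratio = original_size / compressed_size = 118208 / 111780.44 = 1.0575

Compression ratio = 1.0575


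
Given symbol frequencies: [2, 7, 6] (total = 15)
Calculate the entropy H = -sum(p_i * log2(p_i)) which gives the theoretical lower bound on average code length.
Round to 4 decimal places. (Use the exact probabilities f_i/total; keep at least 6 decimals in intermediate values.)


Per-symbol terms -p_i * log2(p_i) with p_i = f_i/15:
  p = 2/15 = 0.133333: log2(p) = -2.906891, -p*log2(p) = 0.387585
  p = 7/15 = 0.466667: log2(p) = -1.099536, -p*log2(p) = 0.513117
  p = 6/15 = 0.400000: log2(p) = -1.321928, -p*log2(p) = 0.528771
H = 0.387585 + 0.513117 + 0.528771 = 1.429473

H = 1.4295 bits/symbol


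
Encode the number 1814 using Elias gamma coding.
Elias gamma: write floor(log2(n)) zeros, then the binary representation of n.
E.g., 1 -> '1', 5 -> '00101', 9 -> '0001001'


num_bits = floor(log2(1814)) + 1 = 11
leading_zeros = num_bits - 1 = 10
binary(1814) = 11100010110

Elias gamma(1814) = '0000000000' + '11100010110' = 000000000011100010110 (21 bits)


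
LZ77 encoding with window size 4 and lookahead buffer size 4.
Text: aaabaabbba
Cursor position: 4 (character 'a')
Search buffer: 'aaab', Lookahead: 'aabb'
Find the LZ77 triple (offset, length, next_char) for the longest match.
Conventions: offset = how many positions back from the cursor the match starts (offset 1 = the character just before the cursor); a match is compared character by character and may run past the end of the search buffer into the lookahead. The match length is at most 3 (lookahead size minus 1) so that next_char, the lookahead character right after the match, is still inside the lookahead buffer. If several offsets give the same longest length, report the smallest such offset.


Try each offset into the search buffer:
  offset=1 (pos 3, char 'b'): match length 0
  offset=2 (pos 2, char 'a'): match length 1
  offset=3 (pos 1, char 'a'): match length 3
  offset=4 (pos 0, char 'a'): match length 2
Longest match has length 3 at offset 3.
next_char = character at position 4 + 3 = 7 -> 'b'

Best match: offset=3, length=3 (matching 'aab' starting at position 1)
LZ77 triple: (3, 3, 'b')


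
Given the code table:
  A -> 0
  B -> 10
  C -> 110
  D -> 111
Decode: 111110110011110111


Decoding:
111 -> D
110 -> C
110 -> C
0 -> A
111 -> D
10 -> B
111 -> D


Result: DCCADBD


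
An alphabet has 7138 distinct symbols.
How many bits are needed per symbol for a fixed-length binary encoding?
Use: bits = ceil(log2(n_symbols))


log2(7138) = 12.8013
Bracket: 2^12 = 4096 < 7138 <= 2^13 = 8192
So ceil(log2(7138)) = 13

bits = ceil(log2(7138)) = ceil(12.8013) = 13 bits


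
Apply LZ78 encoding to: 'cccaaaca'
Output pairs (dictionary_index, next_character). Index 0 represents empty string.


LZ78 encoding steps:
Dictionary: {0: ''}
Step 1: w='' (idx 0), next='c' -> output (0, 'c'), add 'c' as idx 1
Step 2: w='c' (idx 1), next='c' -> output (1, 'c'), add 'cc' as idx 2
Step 3: w='' (idx 0), next='a' -> output (0, 'a'), add 'a' as idx 3
Step 4: w='a' (idx 3), next='a' -> output (3, 'a'), add 'aa' as idx 4
Step 5: w='c' (idx 1), next='a' -> output (1, 'a'), add 'ca' as idx 5


Encoded: [(0, 'c'), (1, 'c'), (0, 'a'), (3, 'a'), (1, 'a')]


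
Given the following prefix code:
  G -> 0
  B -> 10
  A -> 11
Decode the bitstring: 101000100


Decoding step by step:
Bits 10 -> B
Bits 10 -> B
Bits 0 -> G
Bits 0 -> G
Bits 10 -> B
Bits 0 -> G


Decoded message: BBGGBG


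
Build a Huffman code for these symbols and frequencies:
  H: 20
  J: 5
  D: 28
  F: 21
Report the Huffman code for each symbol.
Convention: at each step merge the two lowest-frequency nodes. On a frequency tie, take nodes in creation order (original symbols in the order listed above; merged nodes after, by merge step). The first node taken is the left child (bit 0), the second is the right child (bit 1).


Huffman tree construction:
Step 1: Merge J(5) + H(20) = 25
Step 2: Merge F(21) + (J+H)(25) = 46
Step 3: Merge D(28) + (F+(J+H))(46) = 74
Read each symbol's code off the tree from the root (left child = 0, right child = 1).

Codes:
  H: 111 (length 3)
  J: 110 (length 3)
  D: 0 (length 1)
  F: 10 (length 2)
Average code length: 145/74 = 1.9595 bits/symbol


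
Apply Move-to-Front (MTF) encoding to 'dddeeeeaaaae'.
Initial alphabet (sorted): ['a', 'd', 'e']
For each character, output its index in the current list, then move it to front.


MTF encoding:
'd': index 1 in ['a', 'd', 'e'] -> ['d', 'a', 'e']
'd': index 0 in ['d', 'a', 'e'] -> ['d', 'a', 'e']
'd': index 0 in ['d', 'a', 'e'] -> ['d', 'a', 'e']
'e': index 2 in ['d', 'a', 'e'] -> ['e', 'd', 'a']
'e': index 0 in ['e', 'd', 'a'] -> ['e', 'd', 'a']
'e': index 0 in ['e', 'd', 'a'] -> ['e', 'd', 'a']
'e': index 0 in ['e', 'd', 'a'] -> ['e', 'd', 'a']
'a': index 2 in ['e', 'd', 'a'] -> ['a', 'e', 'd']
'a': index 0 in ['a', 'e', 'd'] -> ['a', 'e', 'd']
'a': index 0 in ['a', 'e', 'd'] -> ['a', 'e', 'd']
'a': index 0 in ['a', 'e', 'd'] -> ['a', 'e', 'd']
'e': index 1 in ['a', 'e', 'd'] -> ['e', 'a', 'd']


Output: [1, 0, 0, 2, 0, 0, 0, 2, 0, 0, 0, 1]


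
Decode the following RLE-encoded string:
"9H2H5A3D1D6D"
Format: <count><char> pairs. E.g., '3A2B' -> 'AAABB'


Expanding each <count><char> pair:
  9H -> 'HHHHHHHHH'
  2H -> 'HH'
  5A -> 'AAAAA'
  3D -> 'DDD'
  1D -> 'D'
  6D -> 'DDDDDD'

Decoded = HHHHHHHHHHHAAAAADDDDDDDDDD


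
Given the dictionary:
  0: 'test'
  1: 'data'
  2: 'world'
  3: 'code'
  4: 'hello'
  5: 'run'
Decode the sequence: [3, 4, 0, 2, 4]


Look up each index in the dictionary:
  3 -> 'code'
  4 -> 'hello'
  0 -> 'test'
  2 -> 'world'
  4 -> 'hello'

Decoded: "code hello test world hello"


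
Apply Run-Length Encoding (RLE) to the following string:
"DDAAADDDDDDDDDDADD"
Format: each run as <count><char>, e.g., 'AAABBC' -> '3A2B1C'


Scanning runs left to right:
  i=0: run of 'D' x 2 -> '2D'
  i=2: run of 'A' x 3 -> '3A'
  i=5: run of 'D' x 10 -> '10D'
  i=15: run of 'A' x 1 -> '1A'
  i=16: run of 'D' x 2 -> '2D'

RLE = 2D3A10D1A2D


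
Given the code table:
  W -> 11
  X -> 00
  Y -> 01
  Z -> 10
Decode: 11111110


Decoding:
11 -> W
11 -> W
11 -> W
10 -> Z


Result: WWWZ


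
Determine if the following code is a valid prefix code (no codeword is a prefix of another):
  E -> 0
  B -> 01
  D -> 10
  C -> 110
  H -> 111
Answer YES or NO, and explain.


Checking each pair (does one codeword prefix another?):
  E='0' vs B='01': prefix -- VIOLATION

NO -- this is NOT a valid prefix code. E (0) is a prefix of B (01).


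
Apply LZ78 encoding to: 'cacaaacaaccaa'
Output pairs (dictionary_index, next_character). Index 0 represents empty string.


LZ78 encoding steps:
Dictionary: {0: ''}
Step 1: w='' (idx 0), next='c' -> output (0, 'c'), add 'c' as idx 1
Step 2: w='' (idx 0), next='a' -> output (0, 'a'), add 'a' as idx 2
Step 3: w='c' (idx 1), next='a' -> output (1, 'a'), add 'ca' as idx 3
Step 4: w='a' (idx 2), next='a' -> output (2, 'a'), add 'aa' as idx 4
Step 5: w='ca' (idx 3), next='a' -> output (3, 'a'), add 'caa' as idx 5
Step 6: w='c' (idx 1), next='c' -> output (1, 'c'), add 'cc' as idx 6
Step 7: w='aa' (idx 4), end of input -> output (4, '')


Encoded: [(0, 'c'), (0, 'a'), (1, 'a'), (2, 'a'), (3, 'a'), (1, 'c'), (4, '')]
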